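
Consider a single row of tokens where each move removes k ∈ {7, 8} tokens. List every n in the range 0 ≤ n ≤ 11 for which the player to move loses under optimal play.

0, 1, 2, 3, 4, 5, 6

Grundy values for subtraction set {7, 8}:
k:     0  1  2  3  4  5  6  7  8  9 10 11
g(k):  0  0  0  0  0  0  0  1  1  1  1  1
The P-positions (g = 0) in 0..11 are 0, 1, 2, 3, 4, 5, 6.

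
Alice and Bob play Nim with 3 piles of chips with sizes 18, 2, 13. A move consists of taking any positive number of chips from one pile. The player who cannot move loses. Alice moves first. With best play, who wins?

Alice wins

Compute the nim-sum pairwise:
18 XOR 2 = 16
16 XOR 13 = 29
The nim-sum is 29 ≠ 0, so this is an N-position: the player to move can win; Alice has a winning move.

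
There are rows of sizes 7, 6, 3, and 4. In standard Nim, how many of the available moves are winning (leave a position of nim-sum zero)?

Bitwise XOR of the heap sizes:
  111  (7)
  110  (6)
  011  (3)
  100  (4)
  ---
  110  (6)
The overall nim-sum is X = 6. A row of size p has a winning move iff p XOR X < p (reduce it to p XOR X).
  7: 7 XOR 6 = 1 < 7 — winning move (to 1).
  6: 6 XOR 6 = 0 < 6 — winning move (to 0).
  3: 3 XOR 6 = 5 ≥ 3 — no move.
  4: 4 XOR 6 = 2 < 4 — winning move (to 2).
That gives 3 winning moves.

3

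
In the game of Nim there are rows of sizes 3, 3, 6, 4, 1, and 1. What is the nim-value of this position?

2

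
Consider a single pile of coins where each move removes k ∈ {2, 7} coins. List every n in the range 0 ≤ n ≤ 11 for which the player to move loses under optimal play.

0, 1, 4, 5, 9, 10

Build the Grundy sequence with g(k) = mex{g(k−s) : s ∈ {2, 7}, s ≤ k}:
g(0) = mex{} = 0
g(1) = mex{} = 0
g(2) = mex{0} = 1
g(3) = mex{0} = 1
g(4) = mex{1} = 0
g(5) = mex{1} = 0
g(6) = mex{0} = 1
g(7) = mex{0} = 1
g(8) = mex{0,1} = 2
g(9) = mex{1} = 0
g(10) = mex{1,2} = 0
g(11) = mex{0} = 1
The P-positions (g = 0) in 0..11 are 0, 1, 4, 5, 9, 10.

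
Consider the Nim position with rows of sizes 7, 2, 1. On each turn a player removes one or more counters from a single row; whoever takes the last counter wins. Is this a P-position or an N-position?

N-position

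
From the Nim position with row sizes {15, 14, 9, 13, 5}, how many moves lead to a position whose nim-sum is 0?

Nim-sum: 15 XOR 14 XOR 9 XOR 13 XOR 5 = 0.
The nim-sum is already 0, so every move leaves a nonzero nim-sum — there are no winning moves.

0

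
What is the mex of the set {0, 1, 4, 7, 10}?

2

The values 0, 1 are all present; 2 is the first non-negative integer missing from the set.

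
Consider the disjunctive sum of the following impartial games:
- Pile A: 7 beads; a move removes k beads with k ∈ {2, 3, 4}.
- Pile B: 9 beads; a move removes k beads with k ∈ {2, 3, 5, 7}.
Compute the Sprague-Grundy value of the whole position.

0

Grundy values for pile A (subtraction set {2, 3, 4}):
k:     0  1  2  3  4  5  6  7
g(k):  0  0  1  1  2  2  0  0
So g(7) = 0.
Grundy values for pile B (subtraction set {2, 3, 5, 7}):
g(0) = mex{} = 0
g(1) = mex{} = 0
g(2) = mex{0} = 1
g(3) = mex{0} = 1
g(4) = mex{0,1} = 2
g(5) = mex{0,1} = 2
g(6) = mex{0,1,2} = 3
g(7) = mex{0,1,2} = 3
g(8) = mex{0,1,2,3} = 4
g(9) = mex{1,2,3} = 0
So g(9) = 0.
By the Sprague-Grundy theorem, the Grundy value of a sum of independent games is the XOR of the component values.
Combined value = 0 XOR 0 = 0.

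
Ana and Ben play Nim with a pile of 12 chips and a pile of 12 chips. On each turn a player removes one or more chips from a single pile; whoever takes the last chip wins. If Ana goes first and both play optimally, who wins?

Ben wins

In binary:
  1100  (12)
  1100  (12)
  ----
  0000  (0)
The nim-sum is 0, so this is a P-position: the player to move is in a losing position under optimal play; Ana is about to move from it and so loses — Ben wins.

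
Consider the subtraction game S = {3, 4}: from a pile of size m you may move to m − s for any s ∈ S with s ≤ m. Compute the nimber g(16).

0

Compute g(0), g(1), … for moves {3, 4}:
k:     0  1  2  3  4  5  6  7  8  9 10 11 12 13 14 15 16
g(k):  0  0  0  1  1  1  2  0  0  0  1  1  1  2  0  0  0
So g(16) = 0.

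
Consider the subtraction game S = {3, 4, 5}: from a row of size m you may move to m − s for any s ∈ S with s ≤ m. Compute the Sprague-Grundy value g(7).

2

Grundy values for subtraction set {3, 4, 5}:
k:     0  1  2  3  4  5  6  7
g(k):  0  0  0  1  1  1  2  2
So g(7) = 2.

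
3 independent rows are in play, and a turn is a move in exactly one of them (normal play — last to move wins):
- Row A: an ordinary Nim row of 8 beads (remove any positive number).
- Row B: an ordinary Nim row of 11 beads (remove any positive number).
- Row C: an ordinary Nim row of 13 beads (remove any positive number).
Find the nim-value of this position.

Row A is a plain Nim row of size 8, so its Grundy value is 8.
Row B is a plain Nim row of size 11, so its Grundy value is 11.
Row C is a plain Nim row of size 13, so its Grundy value is 13.
The value of a disjunctive sum is the nim-sum of the parts.
Combined value = 8 XOR 11 XOR 13 = 14.

14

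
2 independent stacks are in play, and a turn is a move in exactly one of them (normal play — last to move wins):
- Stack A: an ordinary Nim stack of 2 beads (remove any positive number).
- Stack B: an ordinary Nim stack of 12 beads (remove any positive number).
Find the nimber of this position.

14

Stack A is a plain Nim stack of size 2, so its Grundy value is 2.
Stack B is a plain Nim stack of size 12, so its Grundy value is 12.
By the Sprague-Grundy theorem, the Grundy value of a sum of independent games is the XOR of the component values.
Combined value = 2 ⊕ 12 = 14.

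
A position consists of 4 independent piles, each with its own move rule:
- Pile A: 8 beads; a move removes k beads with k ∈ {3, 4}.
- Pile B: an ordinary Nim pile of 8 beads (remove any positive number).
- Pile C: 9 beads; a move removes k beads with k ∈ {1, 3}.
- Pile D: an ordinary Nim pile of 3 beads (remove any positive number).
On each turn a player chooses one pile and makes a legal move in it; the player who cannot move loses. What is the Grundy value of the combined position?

10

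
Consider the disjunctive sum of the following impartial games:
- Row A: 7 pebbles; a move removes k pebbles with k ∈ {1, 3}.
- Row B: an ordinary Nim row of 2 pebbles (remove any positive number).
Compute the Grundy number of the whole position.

Build the Grundy sequence for row A with g(k) = mex{g(k−s) : s ∈ {1, 3}, s ≤ k}:
k:     0  1  2  3  4  5  6  7
g(k):  0  1  0  1  0  1  0  1
So g(7) = 1.
Row B is a plain Nim row of size 2, so its Grundy value is 2.
The value of a disjunctive sum is the nim-sum of the parts.
Combined value = 1 ⊕ 2 = 3.

3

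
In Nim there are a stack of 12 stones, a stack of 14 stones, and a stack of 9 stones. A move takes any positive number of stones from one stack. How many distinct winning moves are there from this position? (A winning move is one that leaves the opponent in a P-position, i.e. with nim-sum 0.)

Write each in binary and XOR column by column:
  1100  (12)
  1110  (14)
  1001  (9)
  ----
  1011  (11)
The overall nim-sum is X = 11. A stack of size p has a winning move iff p XOR X < p (reduce it to p XOR X).
  12: 12 XOR 11 = 7 < 12 — winning move (to 7).
  14: 14 XOR 11 = 5 < 14 — winning move (to 5).
  9: 9 XOR 11 = 2 < 9 — winning move (to 2).
That gives 3 winning moves.

3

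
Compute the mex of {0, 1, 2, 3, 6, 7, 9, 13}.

4

The values 0, 1, 2, 3 are all present; 4 is the first non-negative integer missing from the set.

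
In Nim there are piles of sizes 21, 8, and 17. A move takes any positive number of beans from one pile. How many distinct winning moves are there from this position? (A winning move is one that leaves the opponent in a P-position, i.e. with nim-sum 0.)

1

In binary:
  10101  (21)
  01000  (8)
  10001  (17)
  -----
  01100  (12)
The overall nim-sum is X = 12. A pile of size p has a winning move iff p XOR X < p (reduce it to p XOR X).
  21: 21 XOR 12 = 25 ≥ 21 — no move.
  8: 8 XOR 12 = 4 < 8 — winning move (to 4).
  17: 17 XOR 12 = 29 ≥ 17 — no move.
That gives 1 winning move.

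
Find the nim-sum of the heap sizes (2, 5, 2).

5

Nim-sum: 2 ^ 5 ^ 2 = 5.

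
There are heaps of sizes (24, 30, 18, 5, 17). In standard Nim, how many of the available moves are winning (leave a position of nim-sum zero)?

0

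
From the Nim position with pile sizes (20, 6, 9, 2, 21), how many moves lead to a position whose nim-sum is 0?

Nim-sum: 20 XOR 6 XOR 9 XOR 2 XOR 21 = 12.
The overall nim-sum is X = 12. A pile of size p has a winning move iff p XOR X < p (reduce it to p XOR X).
  20: 20 XOR 12 = 24 ≥ 20 — no move.
  6: 6 XOR 12 = 10 ≥ 6 — no move.
  9: 9 XOR 12 = 5 < 9 — winning move (to 5).
  2: 2 XOR 12 = 14 ≥ 2 — no move.
  21: 21 XOR 12 = 25 ≥ 21 — no move.
That gives 1 winning move.

1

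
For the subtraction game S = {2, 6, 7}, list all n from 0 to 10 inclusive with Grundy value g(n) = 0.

0, 1, 4, 5, 9

Build the Grundy sequence with g(k) = mex{g(k−s) : s ∈ {2, 6, 7}, s ≤ k}:
g(0) = mex{} = 0
g(1) = mex{} = 0
g(2) = mex{0} = 1
g(3) = mex{0} = 1
g(4) = mex{1} = 0
g(5) = mex{1} = 0
g(6) = mex{0} = 1
g(7) = mex{0} = 1
g(8) = mex{0,1} = 2
g(9) = mex{1} = 0
g(10) = mex{0,1,2} = 3
The P-positions (g = 0) in 0..10 are 0, 1, 4, 5, 9.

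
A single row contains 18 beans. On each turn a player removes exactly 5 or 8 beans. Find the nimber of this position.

1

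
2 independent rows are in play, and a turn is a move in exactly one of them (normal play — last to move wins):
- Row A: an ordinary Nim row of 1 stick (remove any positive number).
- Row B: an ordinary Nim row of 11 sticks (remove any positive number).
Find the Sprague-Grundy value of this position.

10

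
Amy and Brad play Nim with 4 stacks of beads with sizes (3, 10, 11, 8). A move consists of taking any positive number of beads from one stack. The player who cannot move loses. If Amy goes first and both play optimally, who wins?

Amy wins

Compute the nim-sum pairwise:
3 ^ 10 = 9
9 ^ 11 = 2
2 ^ 8 = 10
The nim-sum is 10 ≠ 0, so this is an N-position: the player to move can win; Amy has a winning move.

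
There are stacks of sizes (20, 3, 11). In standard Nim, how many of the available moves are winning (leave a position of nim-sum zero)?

1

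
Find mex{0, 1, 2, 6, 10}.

3

The values 0, 1, 2 are all present; 3 is the first non-negative integer missing from the set.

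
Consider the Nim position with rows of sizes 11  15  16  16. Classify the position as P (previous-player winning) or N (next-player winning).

N-position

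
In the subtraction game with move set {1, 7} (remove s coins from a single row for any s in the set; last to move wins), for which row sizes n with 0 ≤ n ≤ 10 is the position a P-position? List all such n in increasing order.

0, 2, 4, 6, 8, 10

Grundy values for subtraction set {1, 7}:
k:     0  1  2  3  4  5  6  7  8  9 10
g(k):  0  1  0  1  0  1  0  1  0  1  0
The P-positions (g = 0) in 0..10 are 0, 2, 4, 6, 8, 10.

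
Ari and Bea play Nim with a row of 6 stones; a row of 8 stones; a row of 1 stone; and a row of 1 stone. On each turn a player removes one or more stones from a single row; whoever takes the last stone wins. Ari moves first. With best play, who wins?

Nim-sum: 6 ⊕ 8 ⊕ 1 ⊕ 1 = 14.
The nim-sum is 14 ≠ 0, so this is an N-position: the player to move can win; Ari has a winning move.

Ari wins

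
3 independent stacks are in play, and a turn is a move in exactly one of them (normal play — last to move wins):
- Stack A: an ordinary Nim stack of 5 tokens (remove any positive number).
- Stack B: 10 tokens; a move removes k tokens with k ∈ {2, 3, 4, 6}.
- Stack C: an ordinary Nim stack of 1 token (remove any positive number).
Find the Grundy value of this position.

Stack A is a plain Nim stack of size 5, so its Grundy value is 5.
Grundy values for stack B (subtraction set {2, 3, 4, 6}):
k:     0  1  2  3  4  5  6  7  8  9 10
g(k):  0  0  1  1  2  2  3  3  0  0  1
So g(10) = 1.
Stack C is a plain Nim stack of size 1, so its Grundy value is 1.
By the Sprague-Grundy theorem, the Grundy value of a sum of independent games is the XOR of the component values.
Combined value = 5 ⊕ 1 ⊕ 1 = 5.

5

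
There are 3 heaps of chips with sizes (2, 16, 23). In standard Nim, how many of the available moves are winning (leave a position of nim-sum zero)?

1

In binary:
  00010  (2)
  10000  (16)
  10111  (23)
  -----
  00101  (5)
The overall nim-sum is X = 5. A heap of size p has a winning move iff p XOR X < p (reduce it to p XOR X).
  2: 2 XOR 5 = 7 ≥ 2 — no move.
  16: 16 XOR 5 = 21 ≥ 16 — no move.
  23: 23 XOR 5 = 18 < 23 — winning move (to 18).
That gives 1 winning move.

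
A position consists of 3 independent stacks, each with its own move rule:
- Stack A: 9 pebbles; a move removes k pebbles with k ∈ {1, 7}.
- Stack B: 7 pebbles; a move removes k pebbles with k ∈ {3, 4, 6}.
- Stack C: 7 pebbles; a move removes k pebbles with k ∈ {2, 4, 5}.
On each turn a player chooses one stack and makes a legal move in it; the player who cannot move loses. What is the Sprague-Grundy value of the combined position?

3

Grundy values for stack A (subtraction set {1, 7}):
k:     0  1  2  3  4  5  6  7  8  9
g(k):  0  1  0  1  0  1  0  1  0  1
So g(9) = 1.
Grundy values for stack B (subtraction set {3, 4, 6}):
g(0) = mex{} = 0
g(1) = mex{} = 0
g(2) = mex{} = 0
g(3) = mex{0} = 1
g(4) = mex{0} = 1
g(5) = mex{0} = 1
g(6) = mex{0,1} = 2
g(7) = mex{0,1} = 2
So g(7) = 2.
Grundy values for stack C (subtraction set {2, 4, 5}):
k:     0  1  2  3  4  5  6  7
g(k):  0  0  1  1  2  2  3  0
So g(7) = 0.
By the Sprague-Grundy theorem, the Grundy value of a sum of independent games is the XOR of the component values.
Combined value = 1 XOR 2 XOR 0 = 3.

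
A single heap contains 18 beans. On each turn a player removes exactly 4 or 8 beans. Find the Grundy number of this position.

1

Grundy values for subtraction set {4, 8}:
k:     0  1  2  3  4  5  6  7  8  9 10 11 12 13 14 15 16 17 18
g(k):  0  0  0  0  1  1  1  1  2  2  2  2  0  0  0  0  1  1  1
So g(18) = 1.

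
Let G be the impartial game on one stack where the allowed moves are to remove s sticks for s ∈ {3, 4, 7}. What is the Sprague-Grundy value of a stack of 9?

Build the Grundy sequence with g(k) = mex{g(k−s) : s ∈ {3, 4, 7}, s ≤ k}:
g(0) = mex{} = 0
g(1) = mex{} = 0
g(2) = mex{} = 0
g(3) = mex{0} = 1
g(4) = mex{0} = 1
g(5) = mex{0} = 1
g(6) = mex{0,1} = 2
g(7) = mex{0,1} = 2
g(8) = mex{0,1} = 2
g(9) = mex{0,1,2} = 3
So g(9) = 3.

3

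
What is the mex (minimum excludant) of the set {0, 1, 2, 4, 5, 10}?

The values 0, 1, 2 are all present; 3 is the first non-negative integer missing from the set.

3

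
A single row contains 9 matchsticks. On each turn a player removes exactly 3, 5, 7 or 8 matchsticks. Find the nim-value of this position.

Grundy values for subtraction set {3, 5, 7, 8}:
k:     0  1  2  3  4  5  6  7  8  9
g(k):  0  0  0  1  1  1  2  2  2  3
So g(9) = 3.

3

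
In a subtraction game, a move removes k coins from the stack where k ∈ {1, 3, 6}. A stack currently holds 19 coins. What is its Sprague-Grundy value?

Compute g(0), g(1), … for moves {1, 3, 6}:
k:     0  1  2  3  4  5  6  7  8  9 10 11 12 13 14 15 16 17 18 19
g(k):  0  1  0  1  0  1  2  3  2  0  1  0  1  0  1  2  3  2  0  1
So g(19) = 1.

1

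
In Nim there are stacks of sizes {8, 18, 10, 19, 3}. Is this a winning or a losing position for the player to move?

Losing position

Nim-sum: 8 ⊕ 18 ⊕ 10 ⊕ 19 ⊕ 3 = 0.
The nim-sum is 0, so this is a P-position: the player to move is in a losing position under optimal play.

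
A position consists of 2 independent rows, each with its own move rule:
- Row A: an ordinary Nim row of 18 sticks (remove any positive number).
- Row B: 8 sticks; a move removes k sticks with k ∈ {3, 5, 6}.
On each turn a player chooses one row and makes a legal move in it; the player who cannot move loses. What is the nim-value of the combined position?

16

Row A is a plain Nim row of size 18, so its Grundy value is 18.
For row B, compute g(0), g(1), … with moves {3, 5, 6}:
g(0) = mex{} = 0
g(1) = mex{} = 0
g(2) = mex{} = 0
g(3) = mex{0} = 1
g(4) = mex{0} = 1
g(5) = mex{0} = 1
g(6) = mex{0,1} = 2
g(7) = mex{0,1} = 2
g(8) = mex{0,1} = 2
So g(8) = 2.
The value of a disjunctive sum is the nim-sum of the parts.
Combined value = 18 XOR 2 = 16.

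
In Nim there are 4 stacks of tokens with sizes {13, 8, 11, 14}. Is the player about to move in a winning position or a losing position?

Losing position

Write each in binary and XOR column by column:
  1101  (13)
  1000  (8)
  1011  (11)
  1110  (14)
  ----
  0000  (0)
The nim-sum is 0, so this is a P-position: the player to move is in a losing position under optimal play.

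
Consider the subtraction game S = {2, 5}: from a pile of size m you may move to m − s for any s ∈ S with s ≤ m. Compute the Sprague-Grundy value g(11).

0

Compute g(0), g(1), … for moves {2, 5}:
g(0) = mex{} = 0
g(1) = mex{} = 0
g(2) = mex{0} = 1
g(3) = mex{0} = 1
g(4) = mex{1} = 0
g(5) = mex{0,1} = 2
g(6) = mex{0} = 1
g(7) = mex{1,2} = 0
g(8) = mex{1} = 0
g(9) = mex{0} = 1
g(10) = mex{0,2} = 1
g(11) = mex{1} = 0
So g(11) = 0.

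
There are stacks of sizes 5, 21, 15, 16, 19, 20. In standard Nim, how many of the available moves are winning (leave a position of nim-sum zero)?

Write each in binary and XOR column by column:
  00101  (5)
  10101  (21)
  01111  (15)
  10000  (16)
  10011  (19)
  10100  (20)
  -----
  01000  (8)
The overall nim-sum is X = 8. A stack of size p has a winning move iff p XOR X < p (reduce it to p XOR X).
  5: 5 XOR 8 = 13 ≥ 5 — no move.
  21: 21 XOR 8 = 29 ≥ 21 — no move.
  15: 15 XOR 8 = 7 < 15 — winning move (to 7).
  16: 16 XOR 8 = 24 ≥ 16 — no move.
  19: 19 XOR 8 = 27 ≥ 19 — no move.
  20: 20 XOR 8 = 28 ≥ 20 — no move.
That gives 1 winning move.

1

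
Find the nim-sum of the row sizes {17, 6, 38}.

49

In binary:
  010001  (17)
  000110  (6)
  100110  (38)
  ------
  110001  (49)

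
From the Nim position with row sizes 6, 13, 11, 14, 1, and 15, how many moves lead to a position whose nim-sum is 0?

Write each in binary and XOR column by column:
  0110  (6)
  1101  (13)
  1011  (11)
  1110  (14)
  0001  (1)
  1111  (15)
  ----
  0000  (0)
The nim-sum is already 0, so every move leaves a nonzero nim-sum — there are no winning moves.

0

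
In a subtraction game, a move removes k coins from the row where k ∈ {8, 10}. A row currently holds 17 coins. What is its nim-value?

Compute g(0), g(1), … for moves {8, 10}:
k:     0  1  2  3  4  5  6  7  8  9 10 11 12 13 14 15 16 17
g(k):  0  0  0  0  0  0  0  0  1  1  1  1  1  1  1  1  2  2
So g(17) = 2.

2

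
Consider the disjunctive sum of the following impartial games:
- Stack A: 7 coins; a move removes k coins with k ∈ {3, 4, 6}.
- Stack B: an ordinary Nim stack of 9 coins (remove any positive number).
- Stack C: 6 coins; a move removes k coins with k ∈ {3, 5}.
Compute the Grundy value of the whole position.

9

For stack A, compute g(0), g(1), … with moves {3, 4, 6}:
g(0) = mex{} = 0
g(1) = mex{} = 0
g(2) = mex{} = 0
g(3) = mex{0} = 1
g(4) = mex{0} = 1
g(5) = mex{0} = 1
g(6) = mex{0,1} = 2
g(7) = mex{0,1} = 2
So g(7) = 2.
Stack B is a plain Nim stack of size 9, so its Grundy value is 9.
Grundy values for stack C (subtraction set {3, 5}):
g(0) = mex{} = 0
g(1) = mex{} = 0
g(2) = mex{} = 0
g(3) = mex{0} = 1
g(4) = mex{0} = 1
g(5) = mex{0} = 1
g(6) = mex{0,1} = 2
So g(6) = 2.
The value of a disjunctive sum is the nim-sum of the parts.
Combined value = 2 ⊕ 9 ⊕ 2 = 9.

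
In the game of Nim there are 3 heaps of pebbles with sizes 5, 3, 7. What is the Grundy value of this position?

1

Nim-sum: 5 ⊕ 3 ⊕ 7 = 1.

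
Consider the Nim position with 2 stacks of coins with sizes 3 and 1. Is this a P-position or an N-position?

Compute the nim-sum pairwise:
3 XOR 1 = 2
The nim-sum is 2 ≠ 0, so this is an N-position: the player to move can win.

N-position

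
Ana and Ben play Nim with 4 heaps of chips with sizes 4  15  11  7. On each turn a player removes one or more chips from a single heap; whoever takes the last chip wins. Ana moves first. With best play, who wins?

Compute the nim-sum pairwise:
4 ^ 15 = 11
11 ^ 11 = 0
0 ^ 7 = 7
The nim-sum is 7 ≠ 0, so this is an N-position: the player to move can win; Ana has a winning move.

Ana wins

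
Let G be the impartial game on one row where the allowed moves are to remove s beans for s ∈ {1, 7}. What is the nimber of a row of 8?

0

Build the Grundy sequence with g(k) = mex{g(k−s) : s ∈ {1, 7}, s ≤ k}:
g(0) = mex{} = 0
g(1) = mex{0} = 1
g(2) = mex{1} = 0
g(3) = mex{0} = 1
g(4) = mex{1} = 0
g(5) = mex{0} = 1
g(6) = mex{1} = 0
g(7) = mex{0} = 1
g(8) = mex{1} = 0
So g(8) = 0.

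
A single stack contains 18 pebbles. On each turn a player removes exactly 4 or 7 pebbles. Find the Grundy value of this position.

Compute g(0), g(1), … for moves {4, 7}:
k:     0  1  2  3  4  5  6  7  8  9 10 11 12 13 14 15 16 17 18
g(k):  0  0  0  0  1  1  1  1  2  2  2  0  0  0  0  1  1  1  1
So g(18) = 1.

1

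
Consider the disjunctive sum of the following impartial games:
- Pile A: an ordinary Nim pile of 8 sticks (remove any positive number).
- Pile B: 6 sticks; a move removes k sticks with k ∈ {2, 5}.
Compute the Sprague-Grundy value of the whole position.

9

Pile A is a plain Nim pile of size 8, so its Grundy value is 8.
For pile B, compute g(0), g(1), … with moves {2, 5}:
k:     0  1  2  3  4  5  6
g(k):  0  0  1  1  0  2  1
So g(6) = 1.
By the Sprague-Grundy theorem, the Grundy value of a sum of independent games is the XOR of the component values.
Combined value = 8 XOR 1 = 9.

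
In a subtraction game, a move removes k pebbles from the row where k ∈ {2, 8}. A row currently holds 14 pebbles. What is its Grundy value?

0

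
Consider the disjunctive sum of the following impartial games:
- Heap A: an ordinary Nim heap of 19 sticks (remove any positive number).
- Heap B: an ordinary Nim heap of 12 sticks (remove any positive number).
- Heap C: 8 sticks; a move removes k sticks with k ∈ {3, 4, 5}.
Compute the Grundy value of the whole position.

Heap A is a plain Nim heap of size 19, so its Grundy value is 19.
Heap B is a plain Nim heap of size 12, so its Grundy value is 12.
Grundy values for heap C (subtraction set {3, 4, 5}):
g(0) = mex{} = 0
g(1) = mex{} = 0
g(2) = mex{} = 0
g(3) = mex{0} = 1
g(4) = mex{0} = 1
g(5) = mex{0} = 1
g(6) = mex{0,1} = 2
g(7) = mex{0,1} = 2
g(8) = mex{1} = 0
So g(8) = 0.
The value of a disjunctive sum is the nim-sum of the parts.
Combined value = 19 ⊕ 12 ⊕ 0 = 31.

31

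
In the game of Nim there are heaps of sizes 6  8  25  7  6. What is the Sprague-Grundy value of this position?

Compute the nim-sum pairwise:
6 ⊕ 8 = 14
14 ⊕ 25 = 23
23 ⊕ 7 = 16
16 ⊕ 6 = 22

22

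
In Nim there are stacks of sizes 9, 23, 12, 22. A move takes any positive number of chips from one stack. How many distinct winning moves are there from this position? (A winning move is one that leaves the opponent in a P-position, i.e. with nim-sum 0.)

3

Compute the nim-sum pairwise:
9 ⊕ 23 = 30
30 ⊕ 12 = 18
18 ⊕ 22 = 4
The overall nim-sum is X = 4. A stack of size p has a winning move iff p XOR X < p (reduce it to p XOR X).
  9: 9 XOR 4 = 13 ≥ 9 — no move.
  23: 23 XOR 4 = 19 < 23 — winning move (to 19).
  12: 12 XOR 4 = 8 < 12 — winning move (to 8).
  22: 22 XOR 4 = 18 < 22 — winning move (to 18).
That gives 3 winning moves.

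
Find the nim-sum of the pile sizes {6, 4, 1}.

Write each in binary and XOR column by column:
  110  (6)
  100  (4)
  001  (1)
  ---
  011  (3)

3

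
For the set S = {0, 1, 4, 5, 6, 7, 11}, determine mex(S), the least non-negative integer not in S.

The values 0, 1 are all present; 2 is the first non-negative integer missing from the set.

2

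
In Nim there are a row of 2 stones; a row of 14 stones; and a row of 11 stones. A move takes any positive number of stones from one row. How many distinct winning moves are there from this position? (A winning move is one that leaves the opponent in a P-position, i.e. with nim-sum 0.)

1

Compute the nim-sum pairwise:
2 ⊕ 14 = 12
12 ⊕ 11 = 7
The overall nim-sum is X = 7. A row of size p has a winning move iff p XOR X < p (reduce it to p XOR X).
  2: 2 XOR 7 = 5 ≥ 2 — no move.
  14: 14 XOR 7 = 9 < 14 — winning move (to 9).
  11: 11 XOR 7 = 12 ≥ 11 — no move.
That gives 1 winning move.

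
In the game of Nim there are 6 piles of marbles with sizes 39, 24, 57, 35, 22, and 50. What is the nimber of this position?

1

In binary:
  100111  (39)
  011000  (24)
  111001  (57)
  100011  (35)
  010110  (22)
  110010  (50)
  ------
  000001  (1)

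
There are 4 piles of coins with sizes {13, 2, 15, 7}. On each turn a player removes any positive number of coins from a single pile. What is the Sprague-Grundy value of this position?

Compute the nim-sum pairwise:
13 ⊕ 2 = 15
15 ⊕ 15 = 0
0 ⊕ 7 = 7

7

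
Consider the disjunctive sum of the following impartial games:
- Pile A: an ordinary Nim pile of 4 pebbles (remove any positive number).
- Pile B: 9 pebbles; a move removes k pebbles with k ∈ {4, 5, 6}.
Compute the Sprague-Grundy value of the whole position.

6

Pile A is a plain Nim pile of size 4, so its Grundy value is 4.
Grundy values for pile B (subtraction set {4, 5, 6}):
k:     0  1  2  3  4  5  6  7  8  9
g(k):  0  0  0  0  1  1  1  1  2  2
So g(9) = 2.
By the Sprague-Grundy theorem, the Grundy value of a sum of independent games is the XOR of the component values.
Combined value = 4 XOR 2 = 6.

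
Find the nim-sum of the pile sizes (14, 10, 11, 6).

Bitwise XOR of the heap sizes:
  1110  (14)
  1010  (10)
  1011  (11)
  0110  (6)
  ----
  1001  (9)

9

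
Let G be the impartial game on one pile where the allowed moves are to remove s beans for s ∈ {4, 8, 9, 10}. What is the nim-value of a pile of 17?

Grundy values for subtraction set {4, 8, 9, 10}:
k:     0  1  2  3  4  5  6  7  8  9 10 11 12 13 14 15 16 17
g(k):  0  0  0  0  1  1  1  1  2  2  2  2  3  3  0  0  0  0
So g(17) = 0.

0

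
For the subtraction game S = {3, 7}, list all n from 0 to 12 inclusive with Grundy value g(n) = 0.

0, 1, 2, 6, 10, 11, 12

Build the Grundy sequence with g(k) = mex{g(k−s) : s ∈ {3, 7}, s ≤ k}:
g(0) = mex{} = 0
g(1) = mex{} = 0
g(2) = mex{} = 0
g(3) = mex{0} = 1
g(4) = mex{0} = 1
g(5) = mex{0} = 1
g(6) = mex{1} = 0
g(7) = mex{0,1} = 2
g(8) = mex{0,1} = 2
g(9) = mex{0} = 1
g(10) = mex{1,2} = 0
g(11) = mex{1,2} = 0
g(12) = mex{1} = 0
The P-positions (g = 0) in 0..12 are 0, 1, 2, 6, 10, 11, 12.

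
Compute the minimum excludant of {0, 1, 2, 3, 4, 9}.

5

The values 0, 1, 2, 3, 4 are all present; 5 is the first non-negative integer missing from the set.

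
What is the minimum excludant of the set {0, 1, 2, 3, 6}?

The values 0, 1, 2, 3 are all present; 4 is the first non-negative integer missing from the set.

4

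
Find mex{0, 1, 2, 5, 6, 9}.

3

The values 0, 1, 2 are all present; 3 is the first non-negative integer missing from the set.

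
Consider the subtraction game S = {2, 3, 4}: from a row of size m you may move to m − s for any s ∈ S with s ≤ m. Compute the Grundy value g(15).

Compute g(0), g(1), … for moves {2, 3, 4}:
k:     0  1  2  3  4  5  6  7  8  9 10 11 12 13 14 15
g(k):  0  0  1  1  2  2  0  0  1  1  2  2  0  0  1  1
So g(15) = 1.

1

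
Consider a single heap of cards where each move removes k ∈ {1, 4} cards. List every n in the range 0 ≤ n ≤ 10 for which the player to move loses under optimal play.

0, 2, 5, 7, 10

Build the Grundy sequence with g(k) = mex{g(k−s) : s ∈ {1, 4}, s ≤ k}:
k:     0  1  2  3  4  5  6  7  8  9 10
g(k):  0  1  0  1  2  0  1  0  1  2  0
The P-positions (g = 0) in 0..10 are 0, 2, 5, 7, 10.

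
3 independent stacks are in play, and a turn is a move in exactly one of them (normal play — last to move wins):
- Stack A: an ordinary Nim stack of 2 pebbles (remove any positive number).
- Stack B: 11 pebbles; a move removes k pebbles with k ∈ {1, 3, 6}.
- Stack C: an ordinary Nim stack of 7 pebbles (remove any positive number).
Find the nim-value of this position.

Stack A is a plain Nim stack of size 2, so its Grundy value is 2.
Grundy values for stack B (subtraction set {1, 3, 6}):
g(0) = mex{} = 0
g(1) = mex{0} = 1
g(2) = mex{1} = 0
g(3) = mex{0} = 1
g(4) = mex{1} = 0
g(5) = mex{0} = 1
g(6) = mex{0,1} = 2
g(7) = mex{0,1,2} = 3
g(8) = mex{0,1,3} = 2
g(9) = mex{1,2} = 0
g(10) = mex{0,3} = 1
g(11) = mex{1,2} = 0
So g(11) = 0.
Stack C is a plain Nim stack of size 7, so its Grundy value is 7.
By the Sprague-Grundy theorem, the Grundy value of a sum of independent games is the XOR of the component values.
Combined value = 2 XOR 0 XOR 7 = 5.

5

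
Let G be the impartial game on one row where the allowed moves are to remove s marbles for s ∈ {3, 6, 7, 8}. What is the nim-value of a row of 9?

Build the Grundy sequence with g(k) = mex{g(k−s) : s ∈ {3, 6, 7, 8}, s ≤ k}:
g(0) = mex{} = 0
g(1) = mex{} = 0
g(2) = mex{} = 0
g(3) = mex{0} = 1
g(4) = mex{0} = 1
g(5) = mex{0} = 1
g(6) = mex{0,1} = 2
g(7) = mex{0,1} = 2
g(8) = mex{0,1} = 2
g(9) = mex{0,1,2} = 3
So g(9) = 3.

3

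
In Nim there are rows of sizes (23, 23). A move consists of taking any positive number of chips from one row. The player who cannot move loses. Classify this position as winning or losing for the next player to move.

Losing position

Nim-sum: 23 XOR 23 = 0.
The nim-sum is 0, so this is a P-position: the player to move is in a losing position under optimal play.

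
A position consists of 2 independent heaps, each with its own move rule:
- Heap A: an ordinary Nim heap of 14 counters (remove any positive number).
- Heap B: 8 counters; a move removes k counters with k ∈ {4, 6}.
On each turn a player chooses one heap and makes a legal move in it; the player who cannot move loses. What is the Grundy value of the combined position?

Heap A is a plain Nim heap of size 14, so its Grundy value is 14.
For heap B, compute g(0), g(1), … with moves {4, 6}:
k:     0  1  2  3  4  5  6  7  8
g(k):  0  0  0  0  1  1  1  1  2
So g(8) = 2.
The value of a disjunctive sum is the nim-sum of the parts.
Combined value = 14 XOR 2 = 12.

12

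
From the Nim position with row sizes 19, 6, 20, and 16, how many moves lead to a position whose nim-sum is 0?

3

Nim-sum: 19 ^ 6 ^ 20 ^ 16 = 17.
The overall nim-sum is X = 17. A row of size p has a winning move iff p XOR X < p (reduce it to p XOR X).
  19: 19 XOR 17 = 2 < 19 — winning move (to 2).
  6: 6 XOR 17 = 23 ≥ 6 — no move.
  20: 20 XOR 17 = 5 < 20 — winning move (to 5).
  16: 16 XOR 17 = 1 < 16 — winning move (to 1).
That gives 3 winning moves.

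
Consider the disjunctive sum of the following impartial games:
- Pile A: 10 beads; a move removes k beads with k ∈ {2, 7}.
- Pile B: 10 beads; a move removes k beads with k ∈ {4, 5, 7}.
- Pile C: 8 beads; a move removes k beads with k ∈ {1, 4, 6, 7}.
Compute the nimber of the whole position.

Grundy values for pile A (subtraction set {2, 7}):
g(0) = mex{} = 0
g(1) = mex{} = 0
g(2) = mex{0} = 1
g(3) = mex{0} = 1
g(4) = mex{1} = 0
g(5) = mex{1} = 0
g(6) = mex{0} = 1
g(7) = mex{0} = 1
g(8) = mex{0,1} = 2
g(9) = mex{1} = 0
g(10) = mex{1,2} = 0
So g(10) = 0.
Build the Grundy sequence for pile B with g(k) = mex{g(k−s) : s ∈ {4, 5, 7}, s ≤ k}:
k:     0  1  2  3  4  5  6  7  8  9 10
g(k):  0  0  0  0  1  1  1  1  2  2  2
So g(10) = 2.
Build the Grundy sequence for pile C with g(k) = mex{g(k−s) : s ∈ {1, 4, 6, 7}, s ≤ k}:
g(0) = mex{} = 0
g(1) = mex{0} = 1
g(2) = mex{1} = 0
g(3) = mex{0} = 1
g(4) = mex{0,1} = 2
g(5) = mex{1,2} = 0
g(6) = mex{0} = 1
g(7) = mex{0,1} = 2
g(8) = mex{0,1,2} = 3
So g(8) = 3.
The value of a disjunctive sum is the nim-sum of the parts.
Combined value = 0 XOR 2 XOR 3 = 1.

1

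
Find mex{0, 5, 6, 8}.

1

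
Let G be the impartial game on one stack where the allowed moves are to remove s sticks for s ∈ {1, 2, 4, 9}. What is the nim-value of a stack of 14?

Grundy values for subtraction set {1, 2, 4, 9}:
k:     0  1  2  3  4  5  6  7  8  9 10 11 12 13 14
g(k):  0  1  2  0  1  2  0  1  2  3  4  0  1  2  0
So g(14) = 0.

0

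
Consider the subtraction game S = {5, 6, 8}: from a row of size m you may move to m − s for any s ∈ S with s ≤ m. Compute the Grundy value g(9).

1

Grundy values for subtraction set {5, 6, 8}:
k:     0  1  2  3  4  5  6  7  8  9
g(k):  0  0  0  0  0  1  1  1  1  1
So g(9) = 1.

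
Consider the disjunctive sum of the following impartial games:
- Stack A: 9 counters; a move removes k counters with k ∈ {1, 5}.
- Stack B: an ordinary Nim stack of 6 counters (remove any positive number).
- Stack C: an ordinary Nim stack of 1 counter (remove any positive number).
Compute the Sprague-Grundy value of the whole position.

For stack A, compute g(0), g(1), … with moves {1, 5}:
g(0) = mex{} = 0
g(1) = mex{0} = 1
g(2) = mex{1} = 0
g(3) = mex{0} = 1
g(4) = mex{1} = 0
g(5) = mex{0} = 1
g(6) = mex{1} = 0
g(7) = mex{0} = 1
g(8) = mex{1} = 0
g(9) = mex{0} = 1
So g(9) = 1.
Stack B is a plain Nim stack of size 6, so its Grundy value is 6.
Stack C is a plain Nim stack of size 1, so its Grundy value is 1.
By the Sprague-Grundy theorem, the Grundy value of a sum of independent games is the XOR of the component values.
Combined value = 1 XOR 6 XOR 1 = 6.

6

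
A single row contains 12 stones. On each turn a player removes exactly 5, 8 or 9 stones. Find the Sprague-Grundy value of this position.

Compute g(0), g(1), … for moves {5, 8, 9}:
g(0) = mex{} = 0
g(1) = mex{} = 0
g(2) = mex{} = 0
g(3) = mex{} = 0
g(4) = mex{} = 0
g(5) = mex{0} = 1
g(6) = mex{0} = 1
g(7) = mex{0} = 1
g(8) = mex{0} = 1
g(9) = mex{0} = 1
g(10) = mex{0,1} = 2
g(11) = mex{0,1} = 2
g(12) = mex{0,1} = 2
So g(12) = 2.

2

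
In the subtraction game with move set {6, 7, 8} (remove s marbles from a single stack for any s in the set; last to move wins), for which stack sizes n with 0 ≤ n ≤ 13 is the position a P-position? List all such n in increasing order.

Build the Grundy sequence with g(k) = mex{g(k−s) : s ∈ {6, 7, 8}, s ≤ k}:
g(0) = mex{} = 0
g(1) = mex{} = 0
g(2) = mex{} = 0
g(3) = mex{} = 0
g(4) = mex{} = 0
g(5) = mex{} = 0
g(6) = mex{0} = 1
g(7) = mex{0} = 1
g(8) = mex{0} = 1
g(9) = mex{0} = 1
g(10) = mex{0} = 1
g(11) = mex{0} = 1
g(12) = mex{0,1} = 2
g(13) = mex{0,1} = 2
The P-positions (g = 0) in 0..13 are 0, 1, 2, 3, 4, 5.

0, 1, 2, 3, 4, 5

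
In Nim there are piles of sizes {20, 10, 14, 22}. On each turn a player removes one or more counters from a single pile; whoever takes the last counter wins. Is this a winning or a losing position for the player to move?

Nim-sum: 20 ⊕ 10 ⊕ 14 ⊕ 22 = 6.
The nim-sum is 6 ≠ 0, so this is an N-position: the player to move can win.

Winning position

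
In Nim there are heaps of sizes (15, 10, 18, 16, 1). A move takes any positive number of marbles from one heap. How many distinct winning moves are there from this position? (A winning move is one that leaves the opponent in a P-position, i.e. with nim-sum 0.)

Compute the nim-sum pairwise:
15 XOR 10 = 5
5 XOR 18 = 23
23 XOR 16 = 7
7 XOR 1 = 6
The overall nim-sum is X = 6. A heap of size p has a winning move iff p XOR X < p (reduce it to p XOR X).
  15: 15 XOR 6 = 9 < 15 — winning move (to 9).
  10: 10 XOR 6 = 12 ≥ 10 — no move.
  18: 18 XOR 6 = 20 ≥ 18 — no move.
  16: 16 XOR 6 = 22 ≥ 16 — no move.
  1: 1 XOR 6 = 7 ≥ 1 — no move.
That gives 1 winning move.

1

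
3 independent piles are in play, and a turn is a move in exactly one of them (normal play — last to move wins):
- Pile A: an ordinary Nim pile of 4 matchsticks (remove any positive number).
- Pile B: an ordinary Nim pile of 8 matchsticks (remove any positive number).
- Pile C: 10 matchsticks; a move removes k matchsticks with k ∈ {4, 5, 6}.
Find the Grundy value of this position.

Pile A is a plain Nim pile of size 4, so its Grundy value is 4.
Pile B is a plain Nim pile of size 8, so its Grundy value is 8.
For pile C, compute g(0), g(1), … with moves {4, 5, 6}:
g(0) = mex{} = 0
g(1) = mex{} = 0
g(2) = mex{} = 0
g(3) = mex{} = 0
g(4) = mex{0} = 1
g(5) = mex{0} = 1
g(6) = mex{0} = 1
g(7) = mex{0} = 1
g(8) = mex{0,1} = 2
g(9) = mex{0,1} = 2
g(10) = mex{1} = 0
So g(10) = 0.
The value of a disjunctive sum is the nim-sum of the parts.
Combined value = 4 XOR 8 XOR 0 = 12.

12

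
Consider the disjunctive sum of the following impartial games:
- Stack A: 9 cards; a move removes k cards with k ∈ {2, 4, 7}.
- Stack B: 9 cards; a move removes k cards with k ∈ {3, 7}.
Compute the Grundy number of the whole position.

1

For stack A, compute g(0), g(1), … with moves {2, 4, 7}:
g(0) = mex{} = 0
g(1) = mex{} = 0
g(2) = mex{0} = 1
g(3) = mex{0} = 1
g(4) = mex{0,1} = 2
g(5) = mex{0,1} = 2
g(6) = mex{1,2} = 0
g(7) = mex{0,1,2} = 3
g(8) = mex{0,2} = 1
g(9) = mex{1,2,3} = 0
So g(9) = 0.
Grundy values for stack B (subtraction set {3, 7}):
g(0) = mex{} = 0
g(1) = mex{} = 0
g(2) = mex{} = 0
g(3) = mex{0} = 1
g(4) = mex{0} = 1
g(5) = mex{0} = 1
g(6) = mex{1} = 0
g(7) = mex{0,1} = 2
g(8) = mex{0,1} = 2
g(9) = mex{0} = 1
So g(9) = 1.
The value of a disjunctive sum is the nim-sum of the parts.
Combined value = 0 XOR 1 = 1.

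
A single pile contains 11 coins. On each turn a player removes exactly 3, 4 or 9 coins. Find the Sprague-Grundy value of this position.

1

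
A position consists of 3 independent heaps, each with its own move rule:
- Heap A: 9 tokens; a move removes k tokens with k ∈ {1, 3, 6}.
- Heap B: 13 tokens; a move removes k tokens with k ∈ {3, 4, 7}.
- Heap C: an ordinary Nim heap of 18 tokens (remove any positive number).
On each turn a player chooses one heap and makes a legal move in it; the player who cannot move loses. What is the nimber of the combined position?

19

Build the Grundy sequence for heap A with g(k) = mex{g(k−s) : s ∈ {1, 3, 6}, s ≤ k}:
g(0) = mex{} = 0
g(1) = mex{0} = 1
g(2) = mex{1} = 0
g(3) = mex{0} = 1
g(4) = mex{1} = 0
g(5) = mex{0} = 1
g(6) = mex{0,1} = 2
g(7) = mex{0,1,2} = 3
g(8) = mex{0,1,3} = 2
g(9) = mex{1,2} = 0
So g(9) = 0.
For heap B, compute g(0), g(1), … with moves {3, 4, 7}:
k:     0  1  2  3  4  5  6  7  8  9 10 11 12 13
g(k):  0  0  0  1  1  1  2  2  2  3  0  0  0  1
So g(13) = 1.
Heap C is a plain Nim heap of size 18, so its Grundy value is 18.
By the Sprague-Grundy theorem, the Grundy value of a sum of independent games is the XOR of the component values.
Combined value = 0 ⊕ 1 ⊕ 18 = 19.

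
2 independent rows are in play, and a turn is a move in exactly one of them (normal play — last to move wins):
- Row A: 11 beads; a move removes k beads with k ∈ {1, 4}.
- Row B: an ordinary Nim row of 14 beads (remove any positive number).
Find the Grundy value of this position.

Grundy values for row A (subtraction set {1, 4}):
k:     0  1  2  3  4  5  6  7  8  9 10 11
g(k):  0  1  0  1  2  0  1  0  1  2  0  1
So g(11) = 1.
Row B is a plain Nim row of size 14, so its Grundy value is 14.
The value of a disjunctive sum is the nim-sum of the parts.
Combined value = 1 ⊕ 14 = 15.

15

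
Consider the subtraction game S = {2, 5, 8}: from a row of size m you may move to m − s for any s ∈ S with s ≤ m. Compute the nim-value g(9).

1

Grundy values for subtraction set {2, 5, 8}:
g(0) = mex{} = 0
g(1) = mex{} = 0
g(2) = mex{0} = 1
g(3) = mex{0} = 1
g(4) = mex{1} = 0
g(5) = mex{0,1} = 2
g(6) = mex{0} = 1
g(7) = mex{1,2} = 0
g(8) = mex{0,1} = 2
g(9) = mex{0} = 1
So g(9) = 1.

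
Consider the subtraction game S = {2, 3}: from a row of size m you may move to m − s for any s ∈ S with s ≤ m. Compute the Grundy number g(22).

1

Build the Grundy sequence with g(k) = mex{g(k−s) : s ∈ {2, 3}, s ≤ k}:
k:     0  1  2  3  4  5  6  7  8  9 10 11 12 13 14 15 16 17 18 19 20 21 22
g(k):  0  0  1  1  2  0  0  1  1  2  0  0  1  1  2  0  0  1  1  2  0  0  1
So g(22) = 1.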